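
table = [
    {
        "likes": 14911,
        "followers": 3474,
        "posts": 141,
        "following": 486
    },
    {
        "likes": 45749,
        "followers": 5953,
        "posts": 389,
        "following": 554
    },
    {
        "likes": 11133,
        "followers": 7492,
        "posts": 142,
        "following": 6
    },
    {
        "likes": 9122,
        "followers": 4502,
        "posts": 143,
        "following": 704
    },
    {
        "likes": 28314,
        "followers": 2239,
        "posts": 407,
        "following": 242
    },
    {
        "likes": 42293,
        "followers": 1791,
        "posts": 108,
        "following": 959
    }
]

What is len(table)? 6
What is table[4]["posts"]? 407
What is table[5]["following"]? 959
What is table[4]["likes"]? 28314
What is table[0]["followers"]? 3474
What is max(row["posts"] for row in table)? 407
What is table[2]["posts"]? 142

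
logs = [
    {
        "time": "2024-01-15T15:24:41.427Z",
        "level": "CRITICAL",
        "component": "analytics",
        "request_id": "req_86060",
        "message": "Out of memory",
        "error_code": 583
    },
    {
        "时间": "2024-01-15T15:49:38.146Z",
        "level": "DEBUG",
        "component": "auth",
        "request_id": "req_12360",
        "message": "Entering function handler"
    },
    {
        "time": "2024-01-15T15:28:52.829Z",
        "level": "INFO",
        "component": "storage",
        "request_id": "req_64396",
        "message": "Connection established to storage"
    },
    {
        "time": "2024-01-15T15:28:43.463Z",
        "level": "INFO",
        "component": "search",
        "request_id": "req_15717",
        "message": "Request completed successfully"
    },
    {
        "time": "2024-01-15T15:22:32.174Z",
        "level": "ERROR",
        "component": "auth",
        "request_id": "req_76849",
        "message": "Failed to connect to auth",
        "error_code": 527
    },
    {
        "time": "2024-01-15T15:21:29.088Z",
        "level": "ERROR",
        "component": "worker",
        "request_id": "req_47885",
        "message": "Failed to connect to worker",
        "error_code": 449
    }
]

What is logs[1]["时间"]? "2024-01-15T15:49:38.146Z"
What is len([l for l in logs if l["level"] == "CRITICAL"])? 1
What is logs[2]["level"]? "INFO"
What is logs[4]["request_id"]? "req_76849"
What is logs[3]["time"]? "2024-01-15T15:28:43.463Z"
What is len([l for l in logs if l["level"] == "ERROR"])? 2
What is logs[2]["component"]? "storage"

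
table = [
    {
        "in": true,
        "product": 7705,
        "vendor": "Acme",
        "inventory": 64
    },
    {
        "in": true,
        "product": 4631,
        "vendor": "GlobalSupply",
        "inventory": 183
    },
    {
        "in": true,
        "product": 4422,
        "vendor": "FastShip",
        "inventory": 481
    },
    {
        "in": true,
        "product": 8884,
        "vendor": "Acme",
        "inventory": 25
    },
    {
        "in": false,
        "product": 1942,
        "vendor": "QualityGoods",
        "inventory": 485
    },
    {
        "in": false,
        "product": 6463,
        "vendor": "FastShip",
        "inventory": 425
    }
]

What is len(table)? 6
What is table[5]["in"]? False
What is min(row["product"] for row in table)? 1942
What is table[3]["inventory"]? 25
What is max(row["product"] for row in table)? 8884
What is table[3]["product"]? 8884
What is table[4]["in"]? False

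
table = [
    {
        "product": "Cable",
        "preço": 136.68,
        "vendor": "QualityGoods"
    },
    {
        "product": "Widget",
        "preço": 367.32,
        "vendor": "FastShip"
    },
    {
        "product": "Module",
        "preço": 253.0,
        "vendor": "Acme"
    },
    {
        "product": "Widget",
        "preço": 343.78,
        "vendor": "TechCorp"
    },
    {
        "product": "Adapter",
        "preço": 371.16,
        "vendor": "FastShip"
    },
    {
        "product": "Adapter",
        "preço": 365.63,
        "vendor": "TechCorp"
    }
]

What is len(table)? 6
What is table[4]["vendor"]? "FastShip"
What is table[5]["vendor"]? "TechCorp"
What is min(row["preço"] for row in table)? 136.68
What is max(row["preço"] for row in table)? 371.16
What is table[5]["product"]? "Adapter"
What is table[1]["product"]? "Widget"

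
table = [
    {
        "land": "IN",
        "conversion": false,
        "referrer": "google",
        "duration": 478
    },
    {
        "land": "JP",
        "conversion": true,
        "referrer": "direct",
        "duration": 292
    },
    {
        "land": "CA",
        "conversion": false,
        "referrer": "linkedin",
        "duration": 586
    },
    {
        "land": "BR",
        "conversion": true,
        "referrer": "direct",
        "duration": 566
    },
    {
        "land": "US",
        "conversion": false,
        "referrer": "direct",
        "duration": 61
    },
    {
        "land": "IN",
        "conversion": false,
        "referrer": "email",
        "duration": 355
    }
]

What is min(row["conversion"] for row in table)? False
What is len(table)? 6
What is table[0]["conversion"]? False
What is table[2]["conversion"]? False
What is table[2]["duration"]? 586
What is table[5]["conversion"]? False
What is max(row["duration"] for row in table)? 586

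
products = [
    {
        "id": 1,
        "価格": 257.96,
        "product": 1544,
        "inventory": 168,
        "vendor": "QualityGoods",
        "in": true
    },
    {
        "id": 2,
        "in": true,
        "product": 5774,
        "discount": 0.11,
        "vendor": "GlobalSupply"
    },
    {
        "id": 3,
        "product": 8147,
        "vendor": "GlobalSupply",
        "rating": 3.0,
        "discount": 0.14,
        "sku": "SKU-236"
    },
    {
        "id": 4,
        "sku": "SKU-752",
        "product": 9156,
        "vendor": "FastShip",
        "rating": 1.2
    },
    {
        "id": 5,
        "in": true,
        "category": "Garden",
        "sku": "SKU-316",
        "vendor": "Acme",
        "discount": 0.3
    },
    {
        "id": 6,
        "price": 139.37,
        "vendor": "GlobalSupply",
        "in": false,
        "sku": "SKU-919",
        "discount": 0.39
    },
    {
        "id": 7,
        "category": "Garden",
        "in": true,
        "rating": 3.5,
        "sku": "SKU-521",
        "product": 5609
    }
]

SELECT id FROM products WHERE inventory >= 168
[1]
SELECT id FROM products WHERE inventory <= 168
[1]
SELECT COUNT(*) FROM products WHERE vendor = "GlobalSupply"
3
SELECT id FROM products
[1, 2, 3, 4, 5, 6, 7]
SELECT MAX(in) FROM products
True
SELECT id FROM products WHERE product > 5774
[3, 4]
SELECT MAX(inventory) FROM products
168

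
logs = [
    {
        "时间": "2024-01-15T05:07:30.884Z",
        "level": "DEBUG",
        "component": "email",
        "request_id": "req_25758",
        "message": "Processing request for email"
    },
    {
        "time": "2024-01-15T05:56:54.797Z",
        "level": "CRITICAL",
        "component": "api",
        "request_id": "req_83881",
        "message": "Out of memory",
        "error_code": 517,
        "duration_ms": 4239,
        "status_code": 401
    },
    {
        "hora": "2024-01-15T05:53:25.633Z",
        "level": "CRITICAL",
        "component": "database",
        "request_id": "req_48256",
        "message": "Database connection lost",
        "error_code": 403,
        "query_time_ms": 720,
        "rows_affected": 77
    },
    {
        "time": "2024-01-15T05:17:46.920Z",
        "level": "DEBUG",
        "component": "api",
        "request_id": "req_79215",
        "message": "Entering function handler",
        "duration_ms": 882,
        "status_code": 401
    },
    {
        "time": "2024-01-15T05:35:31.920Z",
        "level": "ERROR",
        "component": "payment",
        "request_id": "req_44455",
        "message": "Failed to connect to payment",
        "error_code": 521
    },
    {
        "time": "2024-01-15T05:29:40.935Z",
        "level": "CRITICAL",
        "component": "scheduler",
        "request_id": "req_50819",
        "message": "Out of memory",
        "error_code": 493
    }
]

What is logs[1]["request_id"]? "req_83881"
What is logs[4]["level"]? "ERROR"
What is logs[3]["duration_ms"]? 882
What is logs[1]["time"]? "2024-01-15T05:56:54.797Z"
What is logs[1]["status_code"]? 401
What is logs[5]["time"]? "2024-01-15T05:29:40.935Z"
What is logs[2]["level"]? "CRITICAL"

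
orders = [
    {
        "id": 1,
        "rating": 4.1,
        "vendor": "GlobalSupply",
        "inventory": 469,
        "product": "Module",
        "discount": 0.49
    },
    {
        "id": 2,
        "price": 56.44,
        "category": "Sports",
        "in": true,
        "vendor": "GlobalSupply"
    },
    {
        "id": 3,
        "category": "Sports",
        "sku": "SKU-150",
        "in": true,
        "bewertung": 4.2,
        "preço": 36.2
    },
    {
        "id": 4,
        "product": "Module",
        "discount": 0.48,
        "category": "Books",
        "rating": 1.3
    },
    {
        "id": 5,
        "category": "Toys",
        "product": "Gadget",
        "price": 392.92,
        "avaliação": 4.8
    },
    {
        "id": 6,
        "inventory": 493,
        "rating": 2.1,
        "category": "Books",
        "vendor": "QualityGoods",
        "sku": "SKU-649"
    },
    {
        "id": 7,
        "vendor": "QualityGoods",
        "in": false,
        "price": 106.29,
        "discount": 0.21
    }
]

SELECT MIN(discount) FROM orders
0.21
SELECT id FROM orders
[1, 2, 3, 4, 5, 6, 7]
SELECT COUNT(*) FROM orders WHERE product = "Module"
2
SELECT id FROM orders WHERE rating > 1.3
[1, 6]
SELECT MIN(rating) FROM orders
1.3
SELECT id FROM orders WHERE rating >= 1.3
[1, 4, 6]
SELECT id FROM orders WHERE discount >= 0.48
[1, 4]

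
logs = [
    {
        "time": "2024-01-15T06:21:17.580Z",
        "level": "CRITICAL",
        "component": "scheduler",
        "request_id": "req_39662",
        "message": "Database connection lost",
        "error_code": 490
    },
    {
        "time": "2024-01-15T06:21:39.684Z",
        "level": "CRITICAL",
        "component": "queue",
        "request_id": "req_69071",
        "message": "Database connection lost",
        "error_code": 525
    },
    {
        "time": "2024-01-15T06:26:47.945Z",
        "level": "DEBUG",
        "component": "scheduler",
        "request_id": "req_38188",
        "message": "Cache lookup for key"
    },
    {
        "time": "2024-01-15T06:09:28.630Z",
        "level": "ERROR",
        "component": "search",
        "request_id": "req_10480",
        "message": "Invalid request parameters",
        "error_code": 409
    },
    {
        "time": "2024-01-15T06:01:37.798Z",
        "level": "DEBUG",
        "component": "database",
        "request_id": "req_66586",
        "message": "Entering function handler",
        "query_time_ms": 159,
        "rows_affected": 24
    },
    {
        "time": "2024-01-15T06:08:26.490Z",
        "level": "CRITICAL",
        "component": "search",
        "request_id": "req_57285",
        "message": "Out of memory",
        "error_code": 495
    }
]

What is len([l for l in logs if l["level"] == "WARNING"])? 0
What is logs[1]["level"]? "CRITICAL"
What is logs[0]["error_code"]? 490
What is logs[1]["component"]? "queue"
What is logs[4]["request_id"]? "req_66586"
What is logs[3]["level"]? "ERROR"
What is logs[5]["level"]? "CRITICAL"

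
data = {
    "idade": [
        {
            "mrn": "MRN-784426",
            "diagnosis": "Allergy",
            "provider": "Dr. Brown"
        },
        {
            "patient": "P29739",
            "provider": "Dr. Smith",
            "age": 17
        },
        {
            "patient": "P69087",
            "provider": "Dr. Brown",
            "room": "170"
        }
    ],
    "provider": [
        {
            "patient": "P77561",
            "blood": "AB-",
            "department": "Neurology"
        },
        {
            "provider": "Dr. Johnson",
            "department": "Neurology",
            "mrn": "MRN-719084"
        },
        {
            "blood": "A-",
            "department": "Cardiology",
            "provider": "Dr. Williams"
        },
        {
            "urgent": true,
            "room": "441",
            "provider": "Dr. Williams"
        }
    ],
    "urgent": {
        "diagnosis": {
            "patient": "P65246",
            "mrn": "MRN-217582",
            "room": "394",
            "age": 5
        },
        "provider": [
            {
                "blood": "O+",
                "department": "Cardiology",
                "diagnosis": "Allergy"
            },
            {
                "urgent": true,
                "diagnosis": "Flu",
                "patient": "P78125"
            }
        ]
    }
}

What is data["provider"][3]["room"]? "441"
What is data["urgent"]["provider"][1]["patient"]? "P78125"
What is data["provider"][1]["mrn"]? "MRN-719084"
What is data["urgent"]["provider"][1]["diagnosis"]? "Flu"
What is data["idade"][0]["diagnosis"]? "Allergy"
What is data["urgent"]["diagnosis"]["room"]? "394"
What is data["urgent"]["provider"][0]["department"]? "Cardiology"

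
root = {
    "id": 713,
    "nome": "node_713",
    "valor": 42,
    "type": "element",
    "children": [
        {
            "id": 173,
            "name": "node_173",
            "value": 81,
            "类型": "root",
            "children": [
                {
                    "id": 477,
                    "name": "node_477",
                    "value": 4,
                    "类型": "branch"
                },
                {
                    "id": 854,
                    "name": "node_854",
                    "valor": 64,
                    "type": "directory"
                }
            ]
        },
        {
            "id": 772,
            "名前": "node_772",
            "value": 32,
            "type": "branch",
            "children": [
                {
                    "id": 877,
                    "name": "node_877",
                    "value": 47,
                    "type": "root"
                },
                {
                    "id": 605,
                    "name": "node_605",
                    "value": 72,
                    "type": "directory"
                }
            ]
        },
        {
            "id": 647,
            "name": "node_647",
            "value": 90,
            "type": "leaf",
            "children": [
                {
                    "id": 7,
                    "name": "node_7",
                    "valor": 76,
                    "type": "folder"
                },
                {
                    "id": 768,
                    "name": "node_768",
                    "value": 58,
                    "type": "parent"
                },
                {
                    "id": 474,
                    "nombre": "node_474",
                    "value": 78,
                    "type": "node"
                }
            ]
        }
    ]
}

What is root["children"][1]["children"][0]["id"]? 877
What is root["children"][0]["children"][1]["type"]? "directory"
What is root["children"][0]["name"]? "node_173"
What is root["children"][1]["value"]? 32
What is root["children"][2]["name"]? "node_647"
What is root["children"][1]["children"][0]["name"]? "node_877"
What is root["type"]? "element"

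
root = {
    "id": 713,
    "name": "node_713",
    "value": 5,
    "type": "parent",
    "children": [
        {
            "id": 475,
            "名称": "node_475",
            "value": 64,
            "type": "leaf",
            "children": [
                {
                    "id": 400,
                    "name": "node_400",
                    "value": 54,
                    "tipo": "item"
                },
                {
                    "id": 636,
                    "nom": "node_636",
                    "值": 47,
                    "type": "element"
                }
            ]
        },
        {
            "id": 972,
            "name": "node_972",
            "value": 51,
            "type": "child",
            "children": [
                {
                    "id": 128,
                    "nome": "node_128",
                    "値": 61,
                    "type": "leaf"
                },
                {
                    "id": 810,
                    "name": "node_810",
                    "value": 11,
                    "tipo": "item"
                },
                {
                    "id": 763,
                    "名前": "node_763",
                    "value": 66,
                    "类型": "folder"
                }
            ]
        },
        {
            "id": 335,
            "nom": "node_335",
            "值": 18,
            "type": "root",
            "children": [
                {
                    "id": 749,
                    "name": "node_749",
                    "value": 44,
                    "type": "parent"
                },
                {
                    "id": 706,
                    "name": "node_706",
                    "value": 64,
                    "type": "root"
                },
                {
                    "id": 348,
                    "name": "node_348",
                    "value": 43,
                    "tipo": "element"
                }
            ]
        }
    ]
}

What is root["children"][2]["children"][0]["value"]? 44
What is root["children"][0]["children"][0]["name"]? "node_400"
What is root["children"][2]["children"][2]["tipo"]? "element"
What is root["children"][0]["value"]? 64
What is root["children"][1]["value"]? 51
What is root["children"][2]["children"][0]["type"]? "parent"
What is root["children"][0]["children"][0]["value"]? 54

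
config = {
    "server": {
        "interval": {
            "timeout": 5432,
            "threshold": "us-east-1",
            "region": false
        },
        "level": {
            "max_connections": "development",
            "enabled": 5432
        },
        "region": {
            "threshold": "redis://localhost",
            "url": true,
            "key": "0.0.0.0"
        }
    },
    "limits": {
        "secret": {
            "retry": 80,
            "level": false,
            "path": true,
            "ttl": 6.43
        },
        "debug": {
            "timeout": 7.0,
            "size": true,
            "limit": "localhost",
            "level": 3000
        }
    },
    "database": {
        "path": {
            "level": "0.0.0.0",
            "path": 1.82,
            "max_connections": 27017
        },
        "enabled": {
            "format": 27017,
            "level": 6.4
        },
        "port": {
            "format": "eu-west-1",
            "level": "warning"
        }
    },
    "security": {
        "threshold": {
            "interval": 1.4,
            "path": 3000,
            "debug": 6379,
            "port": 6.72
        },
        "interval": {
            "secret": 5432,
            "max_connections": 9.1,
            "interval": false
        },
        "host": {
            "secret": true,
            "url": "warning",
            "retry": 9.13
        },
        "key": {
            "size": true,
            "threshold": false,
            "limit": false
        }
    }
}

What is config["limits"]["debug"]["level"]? 3000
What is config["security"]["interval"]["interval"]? False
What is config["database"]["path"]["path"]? 1.82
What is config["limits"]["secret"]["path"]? True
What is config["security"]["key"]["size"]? True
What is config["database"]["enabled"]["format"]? 27017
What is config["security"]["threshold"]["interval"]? 1.4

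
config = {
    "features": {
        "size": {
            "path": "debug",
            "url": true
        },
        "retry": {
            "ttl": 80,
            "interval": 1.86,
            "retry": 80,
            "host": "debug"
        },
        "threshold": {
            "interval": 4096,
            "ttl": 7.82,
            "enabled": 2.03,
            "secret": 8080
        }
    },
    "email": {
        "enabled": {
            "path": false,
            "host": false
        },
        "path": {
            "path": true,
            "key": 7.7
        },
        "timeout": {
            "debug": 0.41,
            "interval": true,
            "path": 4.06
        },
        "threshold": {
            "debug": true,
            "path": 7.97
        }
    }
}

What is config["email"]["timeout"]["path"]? 4.06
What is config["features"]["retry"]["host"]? "debug"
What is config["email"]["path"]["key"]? 7.7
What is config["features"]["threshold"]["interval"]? 4096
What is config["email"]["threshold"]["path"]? 7.97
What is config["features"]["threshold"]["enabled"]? 2.03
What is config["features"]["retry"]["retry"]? 80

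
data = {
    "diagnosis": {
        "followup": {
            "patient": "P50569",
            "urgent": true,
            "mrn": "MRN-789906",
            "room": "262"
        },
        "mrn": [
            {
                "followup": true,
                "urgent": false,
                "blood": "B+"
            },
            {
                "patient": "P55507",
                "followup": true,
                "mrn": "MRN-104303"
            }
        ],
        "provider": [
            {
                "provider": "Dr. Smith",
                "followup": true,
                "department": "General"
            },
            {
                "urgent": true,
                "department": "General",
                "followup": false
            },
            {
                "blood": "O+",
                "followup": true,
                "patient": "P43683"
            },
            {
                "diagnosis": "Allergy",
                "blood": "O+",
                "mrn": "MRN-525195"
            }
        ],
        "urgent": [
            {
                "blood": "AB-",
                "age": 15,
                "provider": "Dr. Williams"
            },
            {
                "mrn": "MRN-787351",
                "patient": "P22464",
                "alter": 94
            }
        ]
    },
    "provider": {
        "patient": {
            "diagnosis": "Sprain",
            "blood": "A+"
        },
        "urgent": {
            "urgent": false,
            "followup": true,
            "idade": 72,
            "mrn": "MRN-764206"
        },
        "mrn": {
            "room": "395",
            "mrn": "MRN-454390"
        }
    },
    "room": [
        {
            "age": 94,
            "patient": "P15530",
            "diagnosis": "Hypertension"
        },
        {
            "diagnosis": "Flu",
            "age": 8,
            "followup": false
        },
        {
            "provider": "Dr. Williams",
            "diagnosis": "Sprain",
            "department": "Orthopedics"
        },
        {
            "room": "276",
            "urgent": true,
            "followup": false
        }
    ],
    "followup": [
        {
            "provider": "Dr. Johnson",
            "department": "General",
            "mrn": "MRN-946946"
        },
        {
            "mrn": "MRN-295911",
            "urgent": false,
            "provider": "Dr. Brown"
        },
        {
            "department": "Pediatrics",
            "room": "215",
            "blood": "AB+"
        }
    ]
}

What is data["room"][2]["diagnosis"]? "Sprain"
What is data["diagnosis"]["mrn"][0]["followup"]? True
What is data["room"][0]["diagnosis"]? "Hypertension"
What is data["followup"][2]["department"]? "Pediatrics"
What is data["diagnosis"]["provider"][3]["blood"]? "O+"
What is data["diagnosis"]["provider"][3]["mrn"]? "MRN-525195"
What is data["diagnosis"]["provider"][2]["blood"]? "O+"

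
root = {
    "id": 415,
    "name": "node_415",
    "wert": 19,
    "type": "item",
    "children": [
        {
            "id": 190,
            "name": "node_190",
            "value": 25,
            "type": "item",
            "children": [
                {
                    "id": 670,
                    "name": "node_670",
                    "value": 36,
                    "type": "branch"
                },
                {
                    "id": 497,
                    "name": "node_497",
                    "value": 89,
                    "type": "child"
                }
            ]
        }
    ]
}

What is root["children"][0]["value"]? 25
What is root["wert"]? 19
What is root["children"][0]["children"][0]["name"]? "node_670"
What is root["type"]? "item"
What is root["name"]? "node_415"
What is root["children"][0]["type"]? "item"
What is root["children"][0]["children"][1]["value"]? 89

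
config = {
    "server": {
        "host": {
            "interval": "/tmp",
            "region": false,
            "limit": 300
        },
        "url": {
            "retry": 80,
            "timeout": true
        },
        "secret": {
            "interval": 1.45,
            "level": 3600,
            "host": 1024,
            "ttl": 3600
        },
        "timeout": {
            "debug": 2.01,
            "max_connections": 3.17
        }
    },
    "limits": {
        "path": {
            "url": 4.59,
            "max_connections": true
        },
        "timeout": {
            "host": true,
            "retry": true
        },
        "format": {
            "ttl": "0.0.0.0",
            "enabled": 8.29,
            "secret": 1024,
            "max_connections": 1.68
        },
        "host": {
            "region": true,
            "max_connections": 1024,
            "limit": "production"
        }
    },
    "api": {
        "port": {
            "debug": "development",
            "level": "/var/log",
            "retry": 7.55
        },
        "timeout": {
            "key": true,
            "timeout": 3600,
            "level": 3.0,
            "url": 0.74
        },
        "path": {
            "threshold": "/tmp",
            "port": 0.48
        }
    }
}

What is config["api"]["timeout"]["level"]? 3.0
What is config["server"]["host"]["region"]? False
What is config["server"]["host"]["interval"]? "/tmp"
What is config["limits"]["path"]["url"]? 4.59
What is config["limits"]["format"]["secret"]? 1024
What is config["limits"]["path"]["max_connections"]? True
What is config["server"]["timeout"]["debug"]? 2.01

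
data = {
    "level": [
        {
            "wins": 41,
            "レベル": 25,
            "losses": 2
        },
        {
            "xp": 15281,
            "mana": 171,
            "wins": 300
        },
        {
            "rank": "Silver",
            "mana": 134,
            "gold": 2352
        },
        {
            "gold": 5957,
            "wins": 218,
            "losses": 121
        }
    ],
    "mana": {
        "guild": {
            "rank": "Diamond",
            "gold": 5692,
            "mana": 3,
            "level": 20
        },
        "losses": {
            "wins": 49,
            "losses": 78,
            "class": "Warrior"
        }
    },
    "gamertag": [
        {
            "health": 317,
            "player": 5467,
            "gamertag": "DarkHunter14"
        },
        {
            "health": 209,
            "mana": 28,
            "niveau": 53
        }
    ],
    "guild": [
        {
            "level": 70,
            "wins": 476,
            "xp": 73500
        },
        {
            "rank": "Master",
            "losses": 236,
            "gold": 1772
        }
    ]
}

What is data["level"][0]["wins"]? 41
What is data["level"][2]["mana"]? 134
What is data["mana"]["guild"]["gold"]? 5692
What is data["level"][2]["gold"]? 2352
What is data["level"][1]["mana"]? 171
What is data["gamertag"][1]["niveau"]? 53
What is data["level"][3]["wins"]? 218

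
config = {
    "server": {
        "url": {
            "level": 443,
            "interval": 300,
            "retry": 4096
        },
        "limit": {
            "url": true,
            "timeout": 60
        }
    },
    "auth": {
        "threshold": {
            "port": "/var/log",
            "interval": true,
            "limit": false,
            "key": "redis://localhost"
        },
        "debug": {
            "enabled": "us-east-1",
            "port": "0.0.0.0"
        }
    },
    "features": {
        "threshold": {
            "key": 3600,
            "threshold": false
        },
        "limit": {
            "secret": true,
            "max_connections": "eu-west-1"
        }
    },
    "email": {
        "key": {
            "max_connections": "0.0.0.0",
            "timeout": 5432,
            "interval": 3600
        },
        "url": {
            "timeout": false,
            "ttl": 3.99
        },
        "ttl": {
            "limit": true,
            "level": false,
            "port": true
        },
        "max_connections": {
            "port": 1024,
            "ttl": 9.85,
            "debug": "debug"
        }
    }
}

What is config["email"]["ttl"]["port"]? True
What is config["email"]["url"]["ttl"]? 3.99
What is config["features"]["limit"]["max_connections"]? "eu-west-1"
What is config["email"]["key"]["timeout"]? 5432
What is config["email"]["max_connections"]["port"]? 1024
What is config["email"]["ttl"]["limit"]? True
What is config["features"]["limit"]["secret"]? True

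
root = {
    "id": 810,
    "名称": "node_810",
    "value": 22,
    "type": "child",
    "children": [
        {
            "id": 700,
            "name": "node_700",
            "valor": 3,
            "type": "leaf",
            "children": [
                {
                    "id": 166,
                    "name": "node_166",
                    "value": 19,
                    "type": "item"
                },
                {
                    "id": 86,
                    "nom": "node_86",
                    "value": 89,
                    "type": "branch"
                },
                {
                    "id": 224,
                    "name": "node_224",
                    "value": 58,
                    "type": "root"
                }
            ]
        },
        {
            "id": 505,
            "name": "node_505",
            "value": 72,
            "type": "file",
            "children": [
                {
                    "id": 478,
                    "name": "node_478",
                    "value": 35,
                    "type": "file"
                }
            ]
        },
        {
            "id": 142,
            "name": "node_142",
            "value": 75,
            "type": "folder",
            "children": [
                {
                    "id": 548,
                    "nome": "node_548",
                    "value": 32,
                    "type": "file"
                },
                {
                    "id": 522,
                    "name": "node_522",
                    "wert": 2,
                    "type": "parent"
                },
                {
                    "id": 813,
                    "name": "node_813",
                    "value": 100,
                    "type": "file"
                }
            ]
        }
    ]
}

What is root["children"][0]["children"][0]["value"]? 19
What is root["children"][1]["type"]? "file"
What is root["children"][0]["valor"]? 3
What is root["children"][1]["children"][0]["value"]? 35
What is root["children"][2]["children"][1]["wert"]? 2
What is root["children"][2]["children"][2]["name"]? "node_813"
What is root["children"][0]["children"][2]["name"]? "node_224"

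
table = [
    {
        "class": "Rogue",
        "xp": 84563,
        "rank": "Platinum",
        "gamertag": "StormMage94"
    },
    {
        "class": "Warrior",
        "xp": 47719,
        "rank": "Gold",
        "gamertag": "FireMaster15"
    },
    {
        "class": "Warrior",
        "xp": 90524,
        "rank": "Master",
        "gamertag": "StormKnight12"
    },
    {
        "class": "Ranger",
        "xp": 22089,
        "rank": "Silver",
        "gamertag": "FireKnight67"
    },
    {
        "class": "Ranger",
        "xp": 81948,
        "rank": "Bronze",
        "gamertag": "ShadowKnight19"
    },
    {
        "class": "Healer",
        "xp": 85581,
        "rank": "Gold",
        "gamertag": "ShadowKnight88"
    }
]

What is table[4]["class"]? "Ranger"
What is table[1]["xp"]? 47719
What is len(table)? 6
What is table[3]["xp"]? 22089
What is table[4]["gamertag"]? "ShadowKnight19"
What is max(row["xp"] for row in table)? 90524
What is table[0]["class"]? "Rogue"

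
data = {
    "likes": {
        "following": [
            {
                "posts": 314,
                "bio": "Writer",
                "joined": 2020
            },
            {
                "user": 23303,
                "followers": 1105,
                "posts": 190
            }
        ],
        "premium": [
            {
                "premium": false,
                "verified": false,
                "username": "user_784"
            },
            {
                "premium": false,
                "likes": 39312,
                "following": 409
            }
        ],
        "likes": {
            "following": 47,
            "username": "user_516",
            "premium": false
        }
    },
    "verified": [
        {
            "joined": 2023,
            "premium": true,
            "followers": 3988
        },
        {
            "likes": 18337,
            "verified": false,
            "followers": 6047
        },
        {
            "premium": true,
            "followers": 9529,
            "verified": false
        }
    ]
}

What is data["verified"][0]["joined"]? 2023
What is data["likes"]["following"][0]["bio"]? "Writer"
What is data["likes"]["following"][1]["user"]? 23303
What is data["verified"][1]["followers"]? 6047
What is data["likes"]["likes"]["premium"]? False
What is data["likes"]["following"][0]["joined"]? 2020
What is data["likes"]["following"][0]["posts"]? 314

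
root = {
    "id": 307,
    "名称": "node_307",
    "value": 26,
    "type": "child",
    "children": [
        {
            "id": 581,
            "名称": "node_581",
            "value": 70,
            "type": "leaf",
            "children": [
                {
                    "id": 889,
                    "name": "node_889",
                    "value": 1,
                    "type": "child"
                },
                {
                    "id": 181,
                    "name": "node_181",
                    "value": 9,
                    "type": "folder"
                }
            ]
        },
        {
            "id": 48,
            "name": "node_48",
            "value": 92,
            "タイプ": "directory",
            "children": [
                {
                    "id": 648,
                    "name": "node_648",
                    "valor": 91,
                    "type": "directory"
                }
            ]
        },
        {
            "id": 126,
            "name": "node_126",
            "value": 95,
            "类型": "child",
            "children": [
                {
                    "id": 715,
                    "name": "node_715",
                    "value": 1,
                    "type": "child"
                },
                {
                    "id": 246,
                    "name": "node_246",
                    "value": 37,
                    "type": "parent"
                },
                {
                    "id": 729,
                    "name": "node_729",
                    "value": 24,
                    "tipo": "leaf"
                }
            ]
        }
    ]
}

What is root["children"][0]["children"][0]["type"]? "child"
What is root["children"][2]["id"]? 126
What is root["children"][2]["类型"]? "child"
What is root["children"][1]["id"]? 48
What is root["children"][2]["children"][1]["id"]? 246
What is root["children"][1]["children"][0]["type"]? "directory"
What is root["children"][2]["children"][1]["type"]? "parent"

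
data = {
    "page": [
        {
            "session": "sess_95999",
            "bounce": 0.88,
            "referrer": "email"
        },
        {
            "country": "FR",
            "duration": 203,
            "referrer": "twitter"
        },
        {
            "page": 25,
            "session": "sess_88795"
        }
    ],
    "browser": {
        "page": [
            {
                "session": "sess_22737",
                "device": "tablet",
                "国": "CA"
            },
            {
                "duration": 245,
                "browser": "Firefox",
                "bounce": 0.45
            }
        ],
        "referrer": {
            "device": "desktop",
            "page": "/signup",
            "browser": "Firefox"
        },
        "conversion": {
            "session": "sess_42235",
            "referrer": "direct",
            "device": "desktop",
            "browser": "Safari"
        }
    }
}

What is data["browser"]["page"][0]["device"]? "tablet"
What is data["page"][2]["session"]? "sess_88795"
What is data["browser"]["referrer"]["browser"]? "Firefox"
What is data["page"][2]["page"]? 25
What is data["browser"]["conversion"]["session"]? "sess_42235"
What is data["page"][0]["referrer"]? "email"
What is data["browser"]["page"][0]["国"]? "CA"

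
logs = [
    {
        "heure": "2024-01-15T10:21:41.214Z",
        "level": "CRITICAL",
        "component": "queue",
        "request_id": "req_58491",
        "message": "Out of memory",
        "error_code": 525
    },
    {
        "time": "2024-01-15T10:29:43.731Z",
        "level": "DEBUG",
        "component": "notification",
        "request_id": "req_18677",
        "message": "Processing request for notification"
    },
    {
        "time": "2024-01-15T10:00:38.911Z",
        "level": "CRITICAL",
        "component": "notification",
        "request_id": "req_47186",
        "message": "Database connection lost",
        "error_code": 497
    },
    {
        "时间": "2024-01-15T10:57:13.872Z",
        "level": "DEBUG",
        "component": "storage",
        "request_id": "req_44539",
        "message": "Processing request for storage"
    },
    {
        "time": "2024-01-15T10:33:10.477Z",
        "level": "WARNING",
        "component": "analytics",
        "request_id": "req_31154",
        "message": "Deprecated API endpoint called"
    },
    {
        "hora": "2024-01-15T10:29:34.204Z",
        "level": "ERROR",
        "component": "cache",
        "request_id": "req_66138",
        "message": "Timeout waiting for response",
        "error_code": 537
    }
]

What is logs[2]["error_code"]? 497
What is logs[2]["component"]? "notification"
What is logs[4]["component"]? "analytics"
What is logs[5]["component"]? "cache"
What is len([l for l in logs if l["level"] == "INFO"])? 0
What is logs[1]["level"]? "DEBUG"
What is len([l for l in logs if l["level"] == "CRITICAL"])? 2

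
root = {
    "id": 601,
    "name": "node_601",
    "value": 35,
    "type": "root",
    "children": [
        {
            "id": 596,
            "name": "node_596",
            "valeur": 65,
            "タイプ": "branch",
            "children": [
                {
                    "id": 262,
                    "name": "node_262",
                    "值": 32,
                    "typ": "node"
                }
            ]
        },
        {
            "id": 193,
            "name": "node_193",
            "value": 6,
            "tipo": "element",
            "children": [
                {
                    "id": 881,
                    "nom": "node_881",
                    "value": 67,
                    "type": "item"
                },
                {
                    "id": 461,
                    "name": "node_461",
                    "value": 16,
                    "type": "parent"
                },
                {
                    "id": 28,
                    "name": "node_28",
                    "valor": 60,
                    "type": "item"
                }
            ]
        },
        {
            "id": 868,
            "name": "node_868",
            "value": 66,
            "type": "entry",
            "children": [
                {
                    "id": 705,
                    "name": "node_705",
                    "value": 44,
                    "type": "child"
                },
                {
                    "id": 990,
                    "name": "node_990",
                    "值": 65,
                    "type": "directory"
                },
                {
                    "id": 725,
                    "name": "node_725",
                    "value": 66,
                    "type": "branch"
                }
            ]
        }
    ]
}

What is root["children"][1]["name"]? "node_193"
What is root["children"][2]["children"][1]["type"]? "directory"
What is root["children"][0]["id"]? 596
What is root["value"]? 35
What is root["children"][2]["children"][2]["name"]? "node_725"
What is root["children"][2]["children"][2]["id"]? 725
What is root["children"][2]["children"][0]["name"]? "node_705"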